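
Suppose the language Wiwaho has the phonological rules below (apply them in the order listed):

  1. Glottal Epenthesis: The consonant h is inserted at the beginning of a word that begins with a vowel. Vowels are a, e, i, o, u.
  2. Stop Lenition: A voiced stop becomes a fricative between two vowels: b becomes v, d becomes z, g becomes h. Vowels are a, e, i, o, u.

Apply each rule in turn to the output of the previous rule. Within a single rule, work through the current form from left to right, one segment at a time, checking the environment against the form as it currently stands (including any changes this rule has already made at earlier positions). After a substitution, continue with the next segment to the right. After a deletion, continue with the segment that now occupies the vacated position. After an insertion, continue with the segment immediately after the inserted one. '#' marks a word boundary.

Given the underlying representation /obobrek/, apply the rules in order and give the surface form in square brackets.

[hovobrek]

1 Glottal Epenthesis: [obobrek] → [hobobrek]
2 Stop Lenition: [hobobrek] → [hovobrek]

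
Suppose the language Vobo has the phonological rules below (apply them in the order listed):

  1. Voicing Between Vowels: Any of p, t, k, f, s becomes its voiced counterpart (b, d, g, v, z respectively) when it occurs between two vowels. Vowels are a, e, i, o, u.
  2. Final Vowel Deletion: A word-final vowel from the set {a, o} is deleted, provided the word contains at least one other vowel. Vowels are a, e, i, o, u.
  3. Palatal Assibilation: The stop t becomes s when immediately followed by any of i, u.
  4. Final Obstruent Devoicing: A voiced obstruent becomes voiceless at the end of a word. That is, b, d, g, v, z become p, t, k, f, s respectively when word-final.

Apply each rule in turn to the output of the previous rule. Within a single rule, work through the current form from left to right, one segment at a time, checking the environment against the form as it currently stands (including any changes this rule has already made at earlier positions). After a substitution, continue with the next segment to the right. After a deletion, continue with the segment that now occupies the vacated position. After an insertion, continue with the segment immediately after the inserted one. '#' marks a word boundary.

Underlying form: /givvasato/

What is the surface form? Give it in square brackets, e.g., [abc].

1 Voicing Between Vowels: [givvasato] → [givvazado]
2 Final Vowel Deletion: [givvazado] → [givvazad]
3 Palatal Assibilation: no change — [givvazad]
4 Final Obstruent Devoicing: [givvazad] → [givvazat]

[givvazat]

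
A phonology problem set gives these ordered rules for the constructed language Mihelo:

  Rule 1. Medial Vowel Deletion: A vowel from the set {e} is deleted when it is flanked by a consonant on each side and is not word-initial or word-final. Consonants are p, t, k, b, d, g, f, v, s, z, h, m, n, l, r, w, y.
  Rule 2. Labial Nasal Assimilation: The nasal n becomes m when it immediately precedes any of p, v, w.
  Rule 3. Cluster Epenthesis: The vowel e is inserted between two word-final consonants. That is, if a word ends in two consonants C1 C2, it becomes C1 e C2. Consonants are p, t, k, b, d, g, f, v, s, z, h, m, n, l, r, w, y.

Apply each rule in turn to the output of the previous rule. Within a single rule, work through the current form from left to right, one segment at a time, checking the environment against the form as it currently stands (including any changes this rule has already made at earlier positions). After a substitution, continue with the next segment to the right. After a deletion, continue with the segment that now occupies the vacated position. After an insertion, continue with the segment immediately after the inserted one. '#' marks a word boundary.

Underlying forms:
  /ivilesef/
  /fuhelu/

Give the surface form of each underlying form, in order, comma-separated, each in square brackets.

[ivilsef], [fuhlu]

/ivilesef/:
  Rule 1 Medial Vowel Deletion: [ivilesef] → [ivilsf]
  Rule 2 Labial Nasal Assimilation: no change — [ivilsf]
  Rule 3 Cluster Epenthesis: [ivilsf] → [ivilsef]
/fuhelu/:
  Rule 1 Medial Vowel Deletion: [fuhelu] → [fuhlu]
  Rule 2 Labial Nasal Assimilation: no change — [fuhlu]
  Rule 3 Cluster Epenthesis: no change — [fuhlu]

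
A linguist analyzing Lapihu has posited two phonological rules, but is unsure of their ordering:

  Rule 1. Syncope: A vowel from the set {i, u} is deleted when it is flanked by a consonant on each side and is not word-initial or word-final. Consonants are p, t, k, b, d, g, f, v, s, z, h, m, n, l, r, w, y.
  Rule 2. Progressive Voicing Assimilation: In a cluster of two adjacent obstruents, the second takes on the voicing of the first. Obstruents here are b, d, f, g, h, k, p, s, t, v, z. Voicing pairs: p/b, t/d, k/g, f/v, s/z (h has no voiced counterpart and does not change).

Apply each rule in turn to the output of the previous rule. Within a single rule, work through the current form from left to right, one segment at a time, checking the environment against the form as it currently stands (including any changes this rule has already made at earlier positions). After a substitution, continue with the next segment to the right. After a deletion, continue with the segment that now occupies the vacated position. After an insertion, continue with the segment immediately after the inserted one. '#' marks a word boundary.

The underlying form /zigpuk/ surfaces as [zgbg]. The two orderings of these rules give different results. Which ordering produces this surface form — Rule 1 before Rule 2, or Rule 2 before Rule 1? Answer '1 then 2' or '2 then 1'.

Order 1 then 2:
  1 Syncope: [zigpuk] → [zgpk]
  2 Progressive Voicing Assimilation: [zgpk] → [zgbg]
  result: [zgbg]
Order 2 then 1:
  2 Progressive Voicing Assimilation: [zigpuk] → [zigbuk]
  1 Syncope: [zigbuk] → [zgbk]
  result: [zgbk]

1 then 2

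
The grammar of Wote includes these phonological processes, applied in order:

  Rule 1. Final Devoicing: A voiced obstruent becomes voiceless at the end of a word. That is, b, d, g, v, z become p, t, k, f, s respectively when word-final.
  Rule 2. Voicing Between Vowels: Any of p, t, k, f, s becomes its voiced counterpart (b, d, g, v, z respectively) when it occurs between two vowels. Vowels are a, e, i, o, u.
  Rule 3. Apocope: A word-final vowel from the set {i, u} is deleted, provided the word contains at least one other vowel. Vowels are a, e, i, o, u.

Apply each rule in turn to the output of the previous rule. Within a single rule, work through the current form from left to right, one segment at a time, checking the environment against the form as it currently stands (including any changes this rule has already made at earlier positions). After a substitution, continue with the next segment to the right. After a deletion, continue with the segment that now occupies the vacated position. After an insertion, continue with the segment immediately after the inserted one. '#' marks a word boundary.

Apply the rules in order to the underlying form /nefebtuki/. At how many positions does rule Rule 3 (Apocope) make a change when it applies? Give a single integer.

Rule 1 Final Devoicing: no change — [nefebtuki]
Rule 2 Voicing Between Vowels: [nefebtuki] → [nevebtugi]
Rule 3 Apocope: [nevebtugi] → [nevebtug]
Rule Rule 3 changed 1 position(s).

1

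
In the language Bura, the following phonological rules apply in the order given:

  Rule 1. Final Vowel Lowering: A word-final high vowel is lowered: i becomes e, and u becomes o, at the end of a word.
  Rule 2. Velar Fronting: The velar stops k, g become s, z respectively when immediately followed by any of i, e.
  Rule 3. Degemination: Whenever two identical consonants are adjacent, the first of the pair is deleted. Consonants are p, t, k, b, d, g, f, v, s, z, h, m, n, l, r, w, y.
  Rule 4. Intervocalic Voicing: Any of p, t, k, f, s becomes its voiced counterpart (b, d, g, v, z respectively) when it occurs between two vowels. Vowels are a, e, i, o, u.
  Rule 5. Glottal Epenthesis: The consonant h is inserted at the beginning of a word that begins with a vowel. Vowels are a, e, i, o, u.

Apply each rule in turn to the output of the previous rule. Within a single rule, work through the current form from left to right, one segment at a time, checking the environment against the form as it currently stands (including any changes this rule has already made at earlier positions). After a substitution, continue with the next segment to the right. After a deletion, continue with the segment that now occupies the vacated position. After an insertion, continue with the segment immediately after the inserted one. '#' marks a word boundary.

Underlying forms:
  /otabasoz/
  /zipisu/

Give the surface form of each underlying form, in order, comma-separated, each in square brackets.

[hodabazoz], [zibizo]

/otabasoz/:
  Rule 1 Final Vowel Lowering: no change — [otabasoz]
  Rule 2 Velar Fronting: no change — [otabasoz]
  Rule 3 Degemination: no change — [otabasoz]
  Rule 4 Intervocalic Voicing: [otabasoz] → [odabazoz]
  Rule 5 Glottal Epenthesis: [odabazoz] → [hodabazoz]
/zipisu/:
  Rule 1 Final Vowel Lowering: [zipisu] → [zipiso]
  Rule 2 Velar Fronting: no change — [zipiso]
  Rule 3 Degemination: no change — [zipiso]
  Rule 4 Intervocalic Voicing: [zipiso] → [zibizo]
  Rule 5 Glottal Epenthesis: no change — [zibizo]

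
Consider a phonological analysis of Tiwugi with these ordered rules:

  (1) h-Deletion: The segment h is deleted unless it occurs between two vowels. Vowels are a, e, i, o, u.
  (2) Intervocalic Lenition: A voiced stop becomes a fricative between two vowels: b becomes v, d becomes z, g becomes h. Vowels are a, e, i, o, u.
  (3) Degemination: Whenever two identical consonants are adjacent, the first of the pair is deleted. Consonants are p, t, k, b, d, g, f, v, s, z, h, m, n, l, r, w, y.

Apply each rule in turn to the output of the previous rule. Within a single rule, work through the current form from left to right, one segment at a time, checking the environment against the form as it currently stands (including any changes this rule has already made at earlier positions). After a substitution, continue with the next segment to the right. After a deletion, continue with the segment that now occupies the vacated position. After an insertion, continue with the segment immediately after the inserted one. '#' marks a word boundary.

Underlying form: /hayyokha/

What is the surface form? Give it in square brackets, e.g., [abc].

(1) h-Deletion: [hayyokha] → [ayyoka]
(2) Intervocalic Lenition: no change — [ayyoka]
(3) Degemination: [ayyoka] → [ayoka]

[ayoka]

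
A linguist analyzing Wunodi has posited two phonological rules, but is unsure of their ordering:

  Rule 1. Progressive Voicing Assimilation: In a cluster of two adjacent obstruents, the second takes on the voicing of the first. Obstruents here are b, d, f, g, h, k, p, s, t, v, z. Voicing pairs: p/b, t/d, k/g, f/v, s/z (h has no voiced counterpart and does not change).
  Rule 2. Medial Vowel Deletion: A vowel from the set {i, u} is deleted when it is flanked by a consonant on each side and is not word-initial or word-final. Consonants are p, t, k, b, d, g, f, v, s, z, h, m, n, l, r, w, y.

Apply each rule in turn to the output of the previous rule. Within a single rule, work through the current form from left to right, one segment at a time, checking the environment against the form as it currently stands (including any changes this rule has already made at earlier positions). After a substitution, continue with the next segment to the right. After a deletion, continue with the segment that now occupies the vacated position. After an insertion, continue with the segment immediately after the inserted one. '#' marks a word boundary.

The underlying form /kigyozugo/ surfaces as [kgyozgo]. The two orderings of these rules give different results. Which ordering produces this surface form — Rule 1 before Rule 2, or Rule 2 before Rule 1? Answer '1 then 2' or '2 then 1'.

1 then 2

Order 1 then 2:
  1 Progressive Voicing Assimilation: no change — [kigyozugo]
  2 Medial Vowel Deletion: [kigyozugo] → [kgyozgo]
  result: [kgyozgo]
Order 2 then 1:
  2 Medial Vowel Deletion: [kigyozugo] → [kgyozgo]
  1 Progressive Voicing Assimilation: [kgyozgo] → [kkyozgo]
  result: [kkyozgo]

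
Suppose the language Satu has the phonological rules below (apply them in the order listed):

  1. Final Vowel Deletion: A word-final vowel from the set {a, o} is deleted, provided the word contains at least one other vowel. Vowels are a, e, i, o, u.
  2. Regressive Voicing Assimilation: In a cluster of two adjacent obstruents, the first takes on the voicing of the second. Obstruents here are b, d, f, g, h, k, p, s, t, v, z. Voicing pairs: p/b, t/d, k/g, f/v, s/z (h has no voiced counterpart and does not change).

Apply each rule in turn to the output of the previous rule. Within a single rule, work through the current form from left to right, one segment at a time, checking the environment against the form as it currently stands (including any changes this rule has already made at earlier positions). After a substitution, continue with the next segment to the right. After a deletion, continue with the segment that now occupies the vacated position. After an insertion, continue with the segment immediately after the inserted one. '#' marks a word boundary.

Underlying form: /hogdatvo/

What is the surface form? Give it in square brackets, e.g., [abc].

[hogdadv]

1 Final Vowel Deletion: [hogdatvo] → [hogdatv]
2 Regressive Voicing Assimilation: [hogdatv] → [hogdadv]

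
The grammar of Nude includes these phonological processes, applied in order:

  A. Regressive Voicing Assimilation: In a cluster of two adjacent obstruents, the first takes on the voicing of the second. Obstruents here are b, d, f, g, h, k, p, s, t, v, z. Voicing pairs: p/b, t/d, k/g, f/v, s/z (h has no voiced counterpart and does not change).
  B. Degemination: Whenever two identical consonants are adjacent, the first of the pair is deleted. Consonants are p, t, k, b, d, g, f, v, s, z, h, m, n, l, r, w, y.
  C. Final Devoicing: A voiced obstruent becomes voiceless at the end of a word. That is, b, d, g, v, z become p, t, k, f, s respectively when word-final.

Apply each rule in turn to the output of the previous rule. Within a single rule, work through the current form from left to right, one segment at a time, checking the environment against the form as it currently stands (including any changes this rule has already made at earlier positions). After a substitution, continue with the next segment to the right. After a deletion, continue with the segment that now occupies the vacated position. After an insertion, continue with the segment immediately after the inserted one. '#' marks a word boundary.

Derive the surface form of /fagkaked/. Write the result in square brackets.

[fakaket]

A Regressive Voicing Assimilation: [fagkaked] → [fakkaked]
B Degemination: [fakkaked] → [fakaked]
C Final Devoicing: [fakaked] → [fakaket]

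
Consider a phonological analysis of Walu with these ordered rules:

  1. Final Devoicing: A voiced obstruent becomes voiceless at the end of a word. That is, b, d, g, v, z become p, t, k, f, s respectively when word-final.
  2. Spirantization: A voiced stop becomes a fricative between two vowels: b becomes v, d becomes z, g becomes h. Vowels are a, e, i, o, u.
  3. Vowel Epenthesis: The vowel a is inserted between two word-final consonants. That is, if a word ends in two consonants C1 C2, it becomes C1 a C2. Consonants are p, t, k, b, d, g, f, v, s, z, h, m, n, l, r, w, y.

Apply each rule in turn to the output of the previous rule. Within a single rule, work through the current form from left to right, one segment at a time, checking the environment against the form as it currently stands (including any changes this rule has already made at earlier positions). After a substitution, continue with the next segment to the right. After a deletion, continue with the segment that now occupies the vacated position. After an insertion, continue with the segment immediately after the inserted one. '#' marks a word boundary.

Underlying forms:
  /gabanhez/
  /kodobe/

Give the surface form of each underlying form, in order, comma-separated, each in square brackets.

[gavanhes], [kozove]

/gabanhez/:
  1 Final Devoicing: [gabanhez] → [gabanhes]
  2 Spirantization: [gabanhes] → [gavanhes]
  3 Vowel Epenthesis: no change — [gavanhes]
/kodobe/:
  1 Final Devoicing: no change — [kodobe]
  2 Spirantization: [kodobe] → [kozove]
  3 Vowel Epenthesis: no change — [kozove]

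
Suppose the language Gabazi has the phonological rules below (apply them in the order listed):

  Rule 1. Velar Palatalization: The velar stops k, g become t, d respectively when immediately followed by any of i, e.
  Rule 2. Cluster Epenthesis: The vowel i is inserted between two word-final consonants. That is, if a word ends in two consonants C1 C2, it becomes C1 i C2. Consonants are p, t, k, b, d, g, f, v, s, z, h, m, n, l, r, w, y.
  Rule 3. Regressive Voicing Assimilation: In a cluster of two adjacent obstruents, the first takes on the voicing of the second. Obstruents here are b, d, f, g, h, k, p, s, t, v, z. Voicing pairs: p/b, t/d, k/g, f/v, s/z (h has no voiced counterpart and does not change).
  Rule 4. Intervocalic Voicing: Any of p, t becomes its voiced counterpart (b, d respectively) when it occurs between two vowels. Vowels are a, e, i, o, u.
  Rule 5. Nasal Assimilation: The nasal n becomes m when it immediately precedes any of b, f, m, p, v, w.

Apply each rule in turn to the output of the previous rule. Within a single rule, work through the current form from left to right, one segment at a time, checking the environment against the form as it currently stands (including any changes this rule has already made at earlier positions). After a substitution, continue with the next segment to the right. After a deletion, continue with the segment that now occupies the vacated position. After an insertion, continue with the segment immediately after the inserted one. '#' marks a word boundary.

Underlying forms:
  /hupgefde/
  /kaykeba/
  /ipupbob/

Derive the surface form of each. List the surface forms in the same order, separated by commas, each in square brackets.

[hubdevde], [kayteba], [ibubbob]

/hupgefde/:
  Rule 1 Velar Palatalization: [hupgefde] → [hupdefde]
  Rule 2 Cluster Epenthesis: no change — [hupdefde]
  Rule 3 Regressive Voicing Assimilation: [hupdefde] → [hubdevde]
  Rule 4 Intervocalic Voicing: no change — [hubdevde]
  Rule 5 Nasal Assimilation: no change — [hubdevde]
/kaykeba/:
  Rule 1 Velar Palatalization: [kaykeba] → [kayteba]
  Rule 2 Cluster Epenthesis: no change — [kayteba]
  Rule 3 Regressive Voicing Assimilation: no change — [kayteba]
  Rule 4 Intervocalic Voicing: no change — [kayteba]
  Rule 5 Nasal Assimilation: no change — [kayteba]
/ipupbob/:
  Rule 1 Velar Palatalization: no change — [ipupbob]
  Rule 2 Cluster Epenthesis: no change — [ipupbob]
  Rule 3 Regressive Voicing Assimilation: [ipupbob] → [ipubbob]
  Rule 4 Intervocalic Voicing: [ipubbob] → [ibubbob]
  Rule 5 Nasal Assimilation: no change — [ibubbob]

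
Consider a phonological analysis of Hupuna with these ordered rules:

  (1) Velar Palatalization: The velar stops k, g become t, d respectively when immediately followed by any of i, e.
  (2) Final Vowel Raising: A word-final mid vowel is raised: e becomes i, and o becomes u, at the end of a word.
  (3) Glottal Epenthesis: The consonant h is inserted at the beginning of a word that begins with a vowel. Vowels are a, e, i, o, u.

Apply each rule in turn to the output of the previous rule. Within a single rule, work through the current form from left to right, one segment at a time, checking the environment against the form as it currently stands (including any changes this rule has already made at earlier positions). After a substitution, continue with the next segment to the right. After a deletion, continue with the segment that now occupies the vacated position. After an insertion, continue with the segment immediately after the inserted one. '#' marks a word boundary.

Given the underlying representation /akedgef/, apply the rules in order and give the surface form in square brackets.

(1) Velar Palatalization: [akedgef] → [ateddef]
(2) Final Vowel Raising: no change — [ateddef]
(3) Glottal Epenthesis: [ateddef] → [hateddef]

[hateddef]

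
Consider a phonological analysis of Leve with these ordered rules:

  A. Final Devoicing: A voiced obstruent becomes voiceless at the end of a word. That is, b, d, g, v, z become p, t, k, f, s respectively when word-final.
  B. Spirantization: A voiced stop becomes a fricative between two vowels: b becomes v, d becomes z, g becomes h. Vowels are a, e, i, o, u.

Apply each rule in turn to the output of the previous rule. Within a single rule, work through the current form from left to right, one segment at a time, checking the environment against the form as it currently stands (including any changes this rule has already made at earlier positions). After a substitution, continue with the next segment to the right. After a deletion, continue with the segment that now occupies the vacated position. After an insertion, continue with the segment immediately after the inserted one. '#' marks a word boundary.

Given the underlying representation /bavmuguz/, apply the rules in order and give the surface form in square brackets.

A Final Devoicing: [bavmuguz] → [bavmugus]
B Spirantization: [bavmugus] → [bavmuhus]

[bavmuhus]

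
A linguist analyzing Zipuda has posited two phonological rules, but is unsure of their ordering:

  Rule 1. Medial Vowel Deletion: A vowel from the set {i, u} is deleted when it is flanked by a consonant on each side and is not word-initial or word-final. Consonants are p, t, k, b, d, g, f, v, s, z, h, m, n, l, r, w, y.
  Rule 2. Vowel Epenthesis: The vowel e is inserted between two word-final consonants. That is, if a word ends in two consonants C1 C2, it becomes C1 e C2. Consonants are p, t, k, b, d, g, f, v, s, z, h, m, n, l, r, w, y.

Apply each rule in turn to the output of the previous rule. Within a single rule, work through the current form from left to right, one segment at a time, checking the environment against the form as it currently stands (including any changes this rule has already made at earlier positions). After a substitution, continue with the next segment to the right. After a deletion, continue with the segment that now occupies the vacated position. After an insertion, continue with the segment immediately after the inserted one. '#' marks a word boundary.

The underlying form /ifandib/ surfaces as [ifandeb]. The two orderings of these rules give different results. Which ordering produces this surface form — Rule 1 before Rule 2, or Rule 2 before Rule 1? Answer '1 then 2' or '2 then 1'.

1 then 2

Order 1 then 2:
  1 Medial Vowel Deletion: [ifandib] → [ifandb]
  2 Vowel Epenthesis: [ifandb] → [ifandeb]
  result: [ifandeb]
Order 2 then 1:
  2 Vowel Epenthesis: no change — [ifandib]
  1 Medial Vowel Deletion: [ifandib] → [ifandb]
  result: [ifandb]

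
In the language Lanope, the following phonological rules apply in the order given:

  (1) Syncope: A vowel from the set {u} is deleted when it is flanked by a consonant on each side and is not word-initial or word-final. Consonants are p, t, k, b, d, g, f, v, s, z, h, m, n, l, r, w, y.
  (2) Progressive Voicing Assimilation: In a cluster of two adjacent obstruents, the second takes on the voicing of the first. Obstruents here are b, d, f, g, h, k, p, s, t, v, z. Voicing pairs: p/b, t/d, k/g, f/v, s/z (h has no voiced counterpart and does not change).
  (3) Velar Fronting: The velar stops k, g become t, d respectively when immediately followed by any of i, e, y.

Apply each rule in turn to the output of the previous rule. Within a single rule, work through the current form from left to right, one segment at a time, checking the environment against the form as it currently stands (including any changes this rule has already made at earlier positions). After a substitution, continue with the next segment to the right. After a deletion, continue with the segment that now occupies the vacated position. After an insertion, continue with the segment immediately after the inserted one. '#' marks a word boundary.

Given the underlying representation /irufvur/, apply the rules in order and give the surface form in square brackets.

(1) Syncope: [irufvur] → [irfvr]
(2) Progressive Voicing Assimilation: [irfvr] → [irffr]
(3) Velar Fronting: no change — [irffr]

[irffr]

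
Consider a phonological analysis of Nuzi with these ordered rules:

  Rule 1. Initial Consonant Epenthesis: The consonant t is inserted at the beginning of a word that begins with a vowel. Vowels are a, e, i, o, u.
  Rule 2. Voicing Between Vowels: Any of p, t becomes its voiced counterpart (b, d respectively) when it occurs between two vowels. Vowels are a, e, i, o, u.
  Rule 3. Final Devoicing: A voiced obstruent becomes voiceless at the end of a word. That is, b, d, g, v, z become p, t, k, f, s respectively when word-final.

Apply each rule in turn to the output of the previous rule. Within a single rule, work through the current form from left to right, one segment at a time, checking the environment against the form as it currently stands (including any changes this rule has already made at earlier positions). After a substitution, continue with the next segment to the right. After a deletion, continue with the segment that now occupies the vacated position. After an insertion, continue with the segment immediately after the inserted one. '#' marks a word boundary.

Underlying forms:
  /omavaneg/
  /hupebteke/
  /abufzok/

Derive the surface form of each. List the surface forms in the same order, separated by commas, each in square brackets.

/omavaneg/:
  Rule 1 Initial Consonant Epenthesis: [omavaneg] → [tomavaneg]
  Rule 2 Voicing Between Vowels: no change — [tomavaneg]
  Rule 3 Final Devoicing: [tomavaneg] → [tomavanek]
/hupebteke/:
  Rule 1 Initial Consonant Epenthesis: no change — [hupebteke]
  Rule 2 Voicing Between Vowels: [hupebteke] → [hubebteke]
  Rule 3 Final Devoicing: no change — [hubebteke]
/abufzok/:
  Rule 1 Initial Consonant Epenthesis: [abufzok] → [tabufzok]
  Rule 2 Voicing Between Vowels: no change — [tabufzok]
  Rule 3 Final Devoicing: no change — [tabufzok]

[tomavanek], [hubebteke], [tabufzok]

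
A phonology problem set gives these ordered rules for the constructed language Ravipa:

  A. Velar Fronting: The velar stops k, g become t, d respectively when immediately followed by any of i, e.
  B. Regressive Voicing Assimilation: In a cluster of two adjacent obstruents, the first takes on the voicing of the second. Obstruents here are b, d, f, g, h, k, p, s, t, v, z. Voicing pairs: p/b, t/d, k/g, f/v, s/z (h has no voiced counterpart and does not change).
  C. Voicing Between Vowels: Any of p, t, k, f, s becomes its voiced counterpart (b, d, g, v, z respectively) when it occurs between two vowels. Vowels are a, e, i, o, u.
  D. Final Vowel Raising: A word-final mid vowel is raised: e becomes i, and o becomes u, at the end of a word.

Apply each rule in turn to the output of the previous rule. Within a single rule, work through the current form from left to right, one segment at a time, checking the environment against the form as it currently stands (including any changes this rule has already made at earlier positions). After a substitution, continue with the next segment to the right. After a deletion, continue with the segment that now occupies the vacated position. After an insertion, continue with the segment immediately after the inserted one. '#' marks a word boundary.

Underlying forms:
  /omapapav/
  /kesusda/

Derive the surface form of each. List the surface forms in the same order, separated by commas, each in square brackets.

[omababav], [tezuzda]

/omapapav/:
  A Velar Fronting: no change — [omapapav]
  B Regressive Voicing Assimilation: no change — [omapapav]
  C Voicing Between Vowels: [omapapav] → [omababav]
  D Final Vowel Raising: no change — [omababav]
/kesusda/:
  A Velar Fronting: [kesusda] → [tesusda]
  B Regressive Voicing Assimilation: [tesusda] → [tesuzda]
  C Voicing Between Vowels: [tesuzda] → [tezuzda]
  D Final Vowel Raising: no change — [tezuzda]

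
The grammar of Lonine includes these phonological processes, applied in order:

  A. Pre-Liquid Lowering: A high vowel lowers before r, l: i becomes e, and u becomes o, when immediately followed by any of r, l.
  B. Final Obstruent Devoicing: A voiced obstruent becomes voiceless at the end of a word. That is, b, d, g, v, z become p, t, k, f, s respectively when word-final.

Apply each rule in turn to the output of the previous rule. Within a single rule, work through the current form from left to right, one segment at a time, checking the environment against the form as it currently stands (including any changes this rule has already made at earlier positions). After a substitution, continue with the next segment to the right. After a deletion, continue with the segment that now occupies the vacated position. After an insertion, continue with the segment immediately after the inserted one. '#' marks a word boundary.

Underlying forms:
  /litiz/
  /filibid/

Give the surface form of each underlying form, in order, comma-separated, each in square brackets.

/litiz/:
  A Pre-Liquid Lowering: no change — [litiz]
  B Final Obstruent Devoicing: [litiz] → [litis]
/filibid/:
  A Pre-Liquid Lowering: [filibid] → [felibid]
  B Final Obstruent Devoicing: [felibid] → [felibit]

[litis], [felibit]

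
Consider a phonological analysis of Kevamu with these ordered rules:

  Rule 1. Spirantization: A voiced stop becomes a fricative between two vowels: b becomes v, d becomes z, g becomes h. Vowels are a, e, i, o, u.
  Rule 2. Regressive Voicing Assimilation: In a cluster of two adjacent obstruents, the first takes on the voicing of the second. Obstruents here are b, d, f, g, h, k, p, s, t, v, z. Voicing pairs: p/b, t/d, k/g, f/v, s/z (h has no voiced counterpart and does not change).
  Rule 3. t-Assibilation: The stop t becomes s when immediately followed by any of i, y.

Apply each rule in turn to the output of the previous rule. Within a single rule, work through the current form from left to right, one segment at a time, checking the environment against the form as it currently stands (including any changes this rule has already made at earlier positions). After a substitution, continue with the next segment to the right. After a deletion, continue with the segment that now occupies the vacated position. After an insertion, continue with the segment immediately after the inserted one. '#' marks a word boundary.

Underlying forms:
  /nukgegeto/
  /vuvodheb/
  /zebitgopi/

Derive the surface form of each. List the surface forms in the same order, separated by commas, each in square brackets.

/nukgegeto/:
  Rule 1 Spirantization: [nukgegeto] → [nukgeheto]
  Rule 2 Regressive Voicing Assimilation: [nukgeheto] → [nuggeheto]
  Rule 3 t-Assibilation: no change — [nuggeheto]
/vuvodheb/:
  Rule 1 Spirantization: no change — [vuvodheb]
  Rule 2 Regressive Voicing Assimilation: [vuvodheb] → [vuvotheb]
  Rule 3 t-Assibilation: no change — [vuvotheb]
/zebitgopi/:
  Rule 1 Spirantization: [zebitgopi] → [zevitgopi]
  Rule 2 Regressive Voicing Assimilation: [zevitgopi] → [zevidgopi]
  Rule 3 t-Assibilation: no change — [zevidgopi]

[nuggeheto], [vuvotheb], [zevidgopi]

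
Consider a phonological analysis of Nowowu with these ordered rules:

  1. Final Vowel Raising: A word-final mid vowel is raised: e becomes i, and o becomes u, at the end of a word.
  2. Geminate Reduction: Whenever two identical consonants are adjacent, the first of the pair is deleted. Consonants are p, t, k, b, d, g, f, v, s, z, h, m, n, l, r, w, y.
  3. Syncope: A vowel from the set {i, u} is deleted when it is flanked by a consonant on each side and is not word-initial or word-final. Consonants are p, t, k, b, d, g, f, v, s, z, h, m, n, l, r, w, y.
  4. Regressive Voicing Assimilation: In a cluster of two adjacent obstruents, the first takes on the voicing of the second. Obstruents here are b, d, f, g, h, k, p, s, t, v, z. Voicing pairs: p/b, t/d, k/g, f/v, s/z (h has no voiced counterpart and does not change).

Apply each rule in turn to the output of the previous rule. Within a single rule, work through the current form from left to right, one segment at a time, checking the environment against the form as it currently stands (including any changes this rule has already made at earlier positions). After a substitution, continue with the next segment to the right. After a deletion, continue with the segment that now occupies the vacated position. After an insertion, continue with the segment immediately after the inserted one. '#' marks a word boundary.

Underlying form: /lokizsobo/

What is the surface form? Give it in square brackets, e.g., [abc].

1 Final Vowel Raising: [lokizsobo] → [lokizsobu]
2 Geminate Reduction: no change — [lokizsobu]
3 Syncope: [lokizsobu] → [lokzsobu]
4 Regressive Voicing Assimilation: [lokzsobu] → [logssobu]

[logssobu]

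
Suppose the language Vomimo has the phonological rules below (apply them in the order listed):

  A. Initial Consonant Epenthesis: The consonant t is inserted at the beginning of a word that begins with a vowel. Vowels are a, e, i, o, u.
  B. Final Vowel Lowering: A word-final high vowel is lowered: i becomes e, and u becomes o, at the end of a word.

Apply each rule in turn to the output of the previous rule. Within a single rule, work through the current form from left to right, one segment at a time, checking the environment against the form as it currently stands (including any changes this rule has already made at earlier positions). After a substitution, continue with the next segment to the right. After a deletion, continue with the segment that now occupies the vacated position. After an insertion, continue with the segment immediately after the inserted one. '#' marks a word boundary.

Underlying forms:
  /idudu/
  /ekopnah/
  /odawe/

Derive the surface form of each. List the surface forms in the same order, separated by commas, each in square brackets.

[tidudo], [tekopnah], [todawe]

/idudu/:
  A Initial Consonant Epenthesis: [idudu] → [tidudu]
  B Final Vowel Lowering: [tidudu] → [tidudo]
/ekopnah/:
  A Initial Consonant Epenthesis: [ekopnah] → [tekopnah]
  B Final Vowel Lowering: no change — [tekopnah]
/odawe/:
  A Initial Consonant Epenthesis: [odawe] → [todawe]
  B Final Vowel Lowering: no change — [todawe]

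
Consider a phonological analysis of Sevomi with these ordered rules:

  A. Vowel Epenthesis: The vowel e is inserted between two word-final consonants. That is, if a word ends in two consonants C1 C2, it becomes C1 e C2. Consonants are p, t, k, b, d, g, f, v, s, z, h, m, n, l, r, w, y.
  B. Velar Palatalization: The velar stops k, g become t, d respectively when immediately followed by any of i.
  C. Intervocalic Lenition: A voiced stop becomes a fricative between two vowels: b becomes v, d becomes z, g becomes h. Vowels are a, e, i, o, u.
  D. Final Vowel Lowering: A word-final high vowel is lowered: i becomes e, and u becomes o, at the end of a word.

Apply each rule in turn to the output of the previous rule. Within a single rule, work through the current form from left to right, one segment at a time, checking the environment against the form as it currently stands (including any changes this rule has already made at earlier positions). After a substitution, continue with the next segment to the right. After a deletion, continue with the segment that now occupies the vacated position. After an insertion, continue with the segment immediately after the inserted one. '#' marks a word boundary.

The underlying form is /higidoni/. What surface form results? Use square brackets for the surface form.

A Vowel Epenthesis: no change — [higidoni]
B Velar Palatalization: [higidoni] → [hididoni]
C Intervocalic Lenition: [hididoni] → [hizizoni]
D Final Vowel Lowering: [hizizoni] → [hizizone]

[hizizone]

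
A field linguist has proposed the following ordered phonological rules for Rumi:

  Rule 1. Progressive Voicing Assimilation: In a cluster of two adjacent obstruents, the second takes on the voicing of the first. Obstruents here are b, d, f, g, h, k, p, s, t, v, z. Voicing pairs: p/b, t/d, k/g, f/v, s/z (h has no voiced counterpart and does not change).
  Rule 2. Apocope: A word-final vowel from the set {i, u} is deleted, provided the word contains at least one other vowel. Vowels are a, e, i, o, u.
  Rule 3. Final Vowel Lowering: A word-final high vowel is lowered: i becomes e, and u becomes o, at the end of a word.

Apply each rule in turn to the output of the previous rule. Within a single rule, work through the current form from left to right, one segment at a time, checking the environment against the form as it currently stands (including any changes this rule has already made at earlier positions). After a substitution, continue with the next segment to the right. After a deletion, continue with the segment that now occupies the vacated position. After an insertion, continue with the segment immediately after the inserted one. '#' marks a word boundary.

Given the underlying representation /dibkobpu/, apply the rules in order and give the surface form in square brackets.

Rule 1 Progressive Voicing Assimilation: [dibkobpu] → [dibgobbu]
Rule 2 Apocope: [dibgobbu] → [dibgobb]
Rule 3 Final Vowel Lowering: no change — [dibgobb]

[dibgobb]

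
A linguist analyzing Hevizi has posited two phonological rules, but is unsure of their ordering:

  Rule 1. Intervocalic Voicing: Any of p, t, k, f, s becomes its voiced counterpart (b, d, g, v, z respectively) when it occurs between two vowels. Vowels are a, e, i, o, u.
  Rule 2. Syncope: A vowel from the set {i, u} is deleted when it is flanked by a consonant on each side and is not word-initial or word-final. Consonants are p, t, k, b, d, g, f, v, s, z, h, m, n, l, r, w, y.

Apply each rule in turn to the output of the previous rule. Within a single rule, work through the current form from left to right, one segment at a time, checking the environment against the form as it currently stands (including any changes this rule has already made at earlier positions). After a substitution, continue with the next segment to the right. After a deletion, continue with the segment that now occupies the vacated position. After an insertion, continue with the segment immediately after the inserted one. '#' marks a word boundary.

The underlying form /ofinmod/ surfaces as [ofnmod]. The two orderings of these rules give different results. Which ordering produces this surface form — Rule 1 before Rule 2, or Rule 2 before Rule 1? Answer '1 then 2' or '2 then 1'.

2 then 1

Order 1 then 2:
  1 Intervocalic Voicing: [ofinmod] → [ovinmod]
  2 Syncope: [ovinmod] → [ovnmod]
  result: [ovnmod]
Order 2 then 1:
  2 Syncope: [ofinmod] → [ofnmod]
  1 Intervocalic Voicing: no change — [ofnmod]
  result: [ofnmod]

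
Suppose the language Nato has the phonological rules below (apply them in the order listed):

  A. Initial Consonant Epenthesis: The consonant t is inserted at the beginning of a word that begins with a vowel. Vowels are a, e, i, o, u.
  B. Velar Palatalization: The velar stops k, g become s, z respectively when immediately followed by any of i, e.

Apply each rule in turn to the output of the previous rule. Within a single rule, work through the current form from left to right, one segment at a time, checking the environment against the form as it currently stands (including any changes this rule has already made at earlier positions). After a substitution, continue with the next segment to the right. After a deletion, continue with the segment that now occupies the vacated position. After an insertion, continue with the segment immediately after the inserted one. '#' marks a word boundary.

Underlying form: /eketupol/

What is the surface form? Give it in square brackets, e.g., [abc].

[tesetupol]

A Initial Consonant Epenthesis: [eketupol] → [teketupol]
B Velar Palatalization: [teketupol] → [tesetupol]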